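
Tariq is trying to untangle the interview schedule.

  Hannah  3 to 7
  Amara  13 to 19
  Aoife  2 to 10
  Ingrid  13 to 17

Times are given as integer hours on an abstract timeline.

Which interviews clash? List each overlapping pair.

Amara & Ingrid, Aoife & Hannah

Sorted by start: Aoife, Hannah, Amara, Ingrid.
Hannah starts before Aoife ends → Aoife and Hannah overlap.
Amara starts after Aoife ends, so nothing later overlaps Aoife either.
Amara starts after Hannah ends, so nothing later overlaps Hannah either.
Ingrid starts before Amara ends → Amara and Ingrid overlap.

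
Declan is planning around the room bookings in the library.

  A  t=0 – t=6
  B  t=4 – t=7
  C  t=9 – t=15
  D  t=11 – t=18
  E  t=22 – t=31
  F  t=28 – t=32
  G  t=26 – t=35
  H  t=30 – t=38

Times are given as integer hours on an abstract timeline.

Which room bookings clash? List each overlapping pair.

A & B, C & D, E & F, E & G, E & H, F & G, F & H, G & H

Check each pair: they overlap iff neither finishes before the other starts.
Sorted by start: A, B, C, D, E, G, F, H.
B starts before A ends → A and B overlap.
C starts after A ends, so A has no further overlaps.
C starts after B ends, so B has no further overlaps.
D starts before C ends → C and D overlap.
E starts after C ends, so C has no further overlaps.
E starts after D ends, so D has no further overlaps.
G starts before E ends → E and G overlap.
F starts before E ends → E and F overlap.
H starts before E ends → E and H overlap.
F starts before G ends → G and F overlap.
H starts before G ends → G and H overlap.
H starts before F ends → F and H overlap.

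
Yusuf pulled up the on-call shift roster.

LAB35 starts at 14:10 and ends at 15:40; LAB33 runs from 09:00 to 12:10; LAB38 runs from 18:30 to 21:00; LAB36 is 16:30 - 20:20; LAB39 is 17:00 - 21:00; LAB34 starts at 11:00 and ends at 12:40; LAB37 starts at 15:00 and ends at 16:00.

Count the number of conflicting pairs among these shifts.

5

Check each pair: they overlap iff neither finishes before the other starts.
Sorted by start: LAB33, LAB34, LAB35, LAB37, LAB36, LAB39, LAB38.
LAB34 starts before LAB33 ends → LAB33 and LAB34 overlap.
LAB35 starts after LAB33 ends, so LAB33 has no further overlaps.
LAB35 starts after LAB34 ends, so LAB34 has no further overlaps.
LAB37 starts before LAB35 ends → LAB35 and LAB37 overlap.
LAB36 starts after LAB35 ends, so LAB35 has no further overlaps.
LAB36 starts after LAB37 ends, so LAB37 has no further overlaps.
LAB39 starts before LAB36 ends → LAB36 and LAB39 overlap.
LAB38 starts before LAB36 ends → LAB36 and LAB38 overlap.
LAB38 starts before LAB39 ends → LAB39 and LAB38 overlap.
Overlapping pairs: LAB33 & LAB34, LAB35 & LAB37, LAB36 & LAB38, LAB36 & LAB39, LAB38 & LAB39 — 5 in total.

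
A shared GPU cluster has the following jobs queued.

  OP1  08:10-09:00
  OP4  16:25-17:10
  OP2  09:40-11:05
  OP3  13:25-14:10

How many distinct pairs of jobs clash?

Two intervals overlap when each starts before the other ends.
Sorted by start: OP1, OP2, OP3, OP4.
OP2 starts after OP1 ends — done with OP1.
OP3 starts after OP2 ends — done with OP2.
OP4 starts after OP3 ends.
No pair overlaps.

0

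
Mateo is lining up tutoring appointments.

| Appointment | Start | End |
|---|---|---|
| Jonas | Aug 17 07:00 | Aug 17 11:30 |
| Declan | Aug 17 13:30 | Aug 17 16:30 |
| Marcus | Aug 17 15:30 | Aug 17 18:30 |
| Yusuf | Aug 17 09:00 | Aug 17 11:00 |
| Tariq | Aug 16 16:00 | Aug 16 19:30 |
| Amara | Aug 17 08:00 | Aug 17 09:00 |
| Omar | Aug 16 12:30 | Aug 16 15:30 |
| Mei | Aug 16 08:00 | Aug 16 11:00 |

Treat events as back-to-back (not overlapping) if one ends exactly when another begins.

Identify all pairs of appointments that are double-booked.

Amara & Jonas, Declan & Marcus, Jonas & Yusuf

Two intervals overlap when each starts before the other ends.
Sorted by start: Mei, Omar, Tariq, Jonas, Amara, Yusuf, Declan, Marcus.
Omar starts after Mei ends — done with Mei.
Tariq starts after Omar ends — done with Omar.
Jonas starts after Tariq ends — done with Tariq.
Amara starts before Jonas ends → Jonas and Amara overlap.
Yusuf starts before Jonas ends → Jonas and Yusuf overlap.
Declan starts after Jonas ends — done with Jonas.
Yusuf starts exactly when Amara ends (back-to-back, no overlap) — done with Amara.
Declan starts after Yusuf ends — done with Yusuf.
Marcus starts before Declan ends → Declan and Marcus overlap.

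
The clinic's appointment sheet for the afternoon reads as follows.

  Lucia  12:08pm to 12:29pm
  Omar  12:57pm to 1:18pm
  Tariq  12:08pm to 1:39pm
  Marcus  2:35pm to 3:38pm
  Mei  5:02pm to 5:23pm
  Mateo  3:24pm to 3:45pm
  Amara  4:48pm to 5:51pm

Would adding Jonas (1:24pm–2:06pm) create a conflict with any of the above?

Lucia: ends 12:29pm at or before Jonas starts 1:24pm → clear.
Tariq: starts 12:08pm before Jonas ends 2:06pm, and ends 1:39pm after Jonas starts 1:24pm → overlap.
Omar: ends 1:18pm at or before Jonas starts 1:24pm → clear.
Marcus: starts 2:35pm at or after Jonas ends 2:06pm → clear.
Mateo: starts 3:24pm at or after Jonas ends 2:06pm → clear.
Amara: starts 4:48pm at or after Jonas ends 2:06pm → clear.
Mei: starts 5:02pm at or after Jonas ends 2:06pm → clear.
Jonas overlaps Tariq.

Yes — it overlaps Tariq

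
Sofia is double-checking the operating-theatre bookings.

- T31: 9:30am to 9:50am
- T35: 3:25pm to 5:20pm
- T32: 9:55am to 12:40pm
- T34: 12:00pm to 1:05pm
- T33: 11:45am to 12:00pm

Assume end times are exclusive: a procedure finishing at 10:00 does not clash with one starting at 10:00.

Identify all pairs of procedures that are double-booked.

Sorted by start: T31, T32, T33, T34, T35.
T32 starts after T31 ends — done with T31.
T33 starts before T32 ends → T32 and T33 overlap.
T34 starts before T32 ends → T32 and T34 overlap.
T35 starts after T32 ends.
T34 starts exactly when T33 ends (back-to-back, no overlap) — done with T33.
T35 starts after T34 ends.

T32 & T33, T32 & T34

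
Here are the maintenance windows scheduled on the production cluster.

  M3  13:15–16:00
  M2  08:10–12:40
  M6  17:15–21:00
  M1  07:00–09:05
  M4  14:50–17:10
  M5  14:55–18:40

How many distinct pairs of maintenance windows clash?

5

Sorted by start: M1, M2, M3, M4, M5, M6.
M2 starts before M1 ends → M1 and M2 overlap.
M3 starts after M1 ends; M1 is clear from here.
M3 starts after M2 ends; M2 is clear from here.
M4 starts before M3 ends → M3 and M4 overlap.
M5 starts before M3 ends → M3 and M5 overlap.
M6 starts after M3 ends.
M5 starts before M4 ends → M4 and M5 overlap.
M6 starts after M4 ends.
M6 starts before M5 ends → M5 and M6 overlap.
Overlapping pairs: M1 & M2, M3 & M4, M3 & M5, M4 & M5, M5 & M6 — 5 in total.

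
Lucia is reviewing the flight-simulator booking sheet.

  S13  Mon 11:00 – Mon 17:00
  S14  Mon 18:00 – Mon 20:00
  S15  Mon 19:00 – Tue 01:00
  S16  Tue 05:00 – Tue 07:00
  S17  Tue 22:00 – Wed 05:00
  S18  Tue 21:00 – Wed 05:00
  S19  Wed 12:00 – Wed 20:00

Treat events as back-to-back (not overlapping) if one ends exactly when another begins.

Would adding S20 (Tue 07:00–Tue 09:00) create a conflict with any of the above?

No — it doesn't clash with anything

S13: ends Mon 17:00 at or before S20 starts Tue 07:00 → clear.
S14: ends Mon 20:00 at or before S20 starts Tue 07:00 → clear.
S15: ends Tue 01:00 at or before S20 starts Tue 07:00 → clear.
S16: ends Tue 07:00 at or before S20 starts Tue 07:00 → clear.
S18: starts Tue 21:00 at or after S20 ends Tue 09:00 → clear.
S17: starts Tue 22:00 at or after S20 ends Tue 09:00 → clear.
S19: starts Wed 12:00 at or after S20 ends Tue 09:00 → clear.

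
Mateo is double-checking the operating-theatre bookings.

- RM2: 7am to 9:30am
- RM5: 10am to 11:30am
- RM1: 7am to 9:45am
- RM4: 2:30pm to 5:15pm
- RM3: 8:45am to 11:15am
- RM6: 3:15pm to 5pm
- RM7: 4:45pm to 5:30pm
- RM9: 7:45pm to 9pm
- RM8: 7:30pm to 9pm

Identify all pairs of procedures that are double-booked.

Two intervals overlap when each starts before the other ends.
Sorted by start: RM1, RM2, RM3, RM5, RM4, RM6, RM7, RM8, RM9.
RM2 starts before RM1 ends → RM1 and RM2 overlap.
RM3 starts before RM1 ends → RM1 and RM3 overlap.
RM5 starts after RM1 ends, so RM1 has no further overlaps.
RM3 starts before RM2 ends → RM2 and RM3 overlap.
RM5 starts after RM2 ends, so RM2 has no further overlaps.
RM5 starts before RM3 ends → RM3 and RM5 overlap.
RM4 starts after RM3 ends, so RM3 has no further overlaps.
RM4 starts after RM5 ends, so RM5 has no further overlaps.
RM6 starts before RM4 ends → RM4 and RM6 overlap.
RM7 starts before RM4 ends → RM4 and RM7 overlap.
RM8 starts after RM4 ends, so RM4 has no further overlaps.
RM7 starts before RM6 ends → RM6 and RM7 overlap.
RM8 starts after RM6 ends, so RM6 has no further overlaps.
RM8 starts after RM7 ends, so RM7 has no further overlaps.
RM9 starts before RM8 ends → RM8 and RM9 overlap.

RM1 & RM2, RM1 & RM3, RM2 & RM3, RM3 & RM5, RM4 & RM6, RM4 & RM7, RM6 & RM7, RM8 & RM9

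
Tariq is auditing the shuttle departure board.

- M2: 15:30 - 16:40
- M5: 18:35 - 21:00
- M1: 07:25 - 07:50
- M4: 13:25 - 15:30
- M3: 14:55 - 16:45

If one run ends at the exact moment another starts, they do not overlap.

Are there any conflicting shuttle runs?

Two intervals overlap when each starts before the other ends.
Sorted by start: M1, M4, M3, M2, M5.
M4 starts after M1 ends, so nothing later overlaps M1 either.
M3 starts before M4 ends → M4 and M3 overlap.
That's a conflict, so the schedule is not conflict-free.

Yes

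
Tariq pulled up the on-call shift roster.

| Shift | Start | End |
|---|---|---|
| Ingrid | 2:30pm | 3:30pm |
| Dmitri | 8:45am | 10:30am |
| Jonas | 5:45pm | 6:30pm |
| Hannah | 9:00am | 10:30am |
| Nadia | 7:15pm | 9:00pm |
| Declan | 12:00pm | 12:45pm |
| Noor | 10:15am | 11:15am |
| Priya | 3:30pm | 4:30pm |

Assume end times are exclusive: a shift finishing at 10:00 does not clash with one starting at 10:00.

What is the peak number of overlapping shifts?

3

Sweep the timeline, counting +1 at each start and −1 at each end (ends before starts at a tie):
8:45am start Dmitri → 1
9:00am start Hannah → 2
10:15am start Noor → 3
10:30am end Dmitri → 2
10:30am end Hannah → 1
11:15am end Noor → 0
12:00pm start Declan → 1
12:45pm end Declan → 0
2:30pm start Ingrid → 1
3:30pm end Ingrid → 0
3:30pm start Priya → 1
4:30pm end Priya → 0
5:45pm start Jonas → 1
6:30pm end Jonas → 0
7:15pm start Nadia → 1
9:00pm end Nadia → 0
Peak is 3, at 10:15am (Dmitri, Hannah, Noor).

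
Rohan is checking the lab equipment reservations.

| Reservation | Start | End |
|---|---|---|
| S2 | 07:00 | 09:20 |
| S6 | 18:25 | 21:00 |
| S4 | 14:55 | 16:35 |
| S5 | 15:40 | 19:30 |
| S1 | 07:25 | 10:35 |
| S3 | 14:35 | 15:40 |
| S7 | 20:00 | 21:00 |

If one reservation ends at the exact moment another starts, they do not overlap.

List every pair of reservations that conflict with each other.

Sorted by start: S2, S1, S3, S4, S5, S6, S7.
S1 starts before S2 ends → S2 and S1 overlap.
S3 starts after S2 ends, so S2 has no further overlaps.
S3 starts after S1 ends, so S1 has no further overlaps.
S4 starts before S3 ends → S3 and S4 overlap.
S5 starts exactly when S3 ends (back-to-back, no overlap), so S3 has no further overlaps.
S5 starts before S4 ends → S4 and S5 overlap.
S6 starts after S4 ends, so S4 has no further overlaps.
S6 starts before S5 ends → S5 and S6 overlap.
S7 starts after S5 ends.
S7 starts before S6 ends → S6 and S7 overlap.

S1 & S2, S3 & S4, S4 & S5, S5 & S6, S6 & S7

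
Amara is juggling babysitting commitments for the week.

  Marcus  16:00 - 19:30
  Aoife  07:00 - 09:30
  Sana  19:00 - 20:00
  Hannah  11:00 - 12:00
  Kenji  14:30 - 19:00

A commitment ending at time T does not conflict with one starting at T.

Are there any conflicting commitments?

Two intervals overlap when each starts before the other ends.
Sorted by start: Aoife, Hannah, Kenji, Marcus, Sana.
Hannah starts after Aoife ends; Aoife is clear from here.
Kenji starts after Hannah ends; Hannah is clear from here.
Marcus starts before Kenji ends → Kenji and Marcus overlap.
That's a conflict, so the schedule is not conflict-free.

Yes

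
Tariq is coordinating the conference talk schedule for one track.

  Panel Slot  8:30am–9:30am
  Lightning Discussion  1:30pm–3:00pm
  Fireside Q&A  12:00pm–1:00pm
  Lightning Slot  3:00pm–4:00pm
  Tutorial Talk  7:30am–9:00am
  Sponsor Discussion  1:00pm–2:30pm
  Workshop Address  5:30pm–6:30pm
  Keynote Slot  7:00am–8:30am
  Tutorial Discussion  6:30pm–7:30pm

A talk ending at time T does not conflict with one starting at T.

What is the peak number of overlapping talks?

Sort all start/end points and keep a running count:
7:00am start Keynote Slot → 1
7:30am start Tutorial Talk → 2
8:30am end Keynote Slot → 1
8:30am start Panel Slot → 2
9:00am end Tutorial Talk → 1
9:30am end Panel Slot → 0
12:00pm start Fireside Q&A → 1
1:00pm end Fireside Q&A → 0
1:00pm start Sponsor Discussion → 1
1:30pm start Lightning Discussion → 2
2:30pm end Sponsor Discussion → 1
3:00pm end Lightning Discussion → 0
3:00pm start Lightning Slot → 1
4:00pm end Lightning Slot → 0
5:30pm start Workshop Address → 1
6:30pm end Workshop Address → 0
6:30pm start Tutorial Discussion → 1
7:30pm end Tutorial Discussion → 0
Peak is 2, at 7:30am (Keynote Slot, Tutorial Talk).

2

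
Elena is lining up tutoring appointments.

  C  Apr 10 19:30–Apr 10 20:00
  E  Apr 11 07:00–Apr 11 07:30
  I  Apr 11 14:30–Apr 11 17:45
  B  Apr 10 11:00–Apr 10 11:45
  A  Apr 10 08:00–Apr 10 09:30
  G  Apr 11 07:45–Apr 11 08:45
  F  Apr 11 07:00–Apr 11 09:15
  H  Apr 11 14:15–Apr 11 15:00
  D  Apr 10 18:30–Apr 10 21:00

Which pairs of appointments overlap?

Two intervals overlap when each starts before the other ends.
Sorted by start: A, B, D, C, E, F, G, H, I.
B starts after A ends, so nothing later overlaps A either.
D starts after B ends, so nothing later overlaps B either.
C starts before D ends → D and C overlap.
E starts after D ends, so nothing later overlaps D either.
E starts after C ends, so nothing later overlaps C either.
F starts before E ends → E and F overlap.
G starts after E ends, so nothing later overlaps E either.
G starts before F ends → F and G overlap.
H starts after F ends, so nothing later overlaps F either.
H starts after G ends, so nothing later overlaps G either.
I starts before H ends → H and I overlap.

C & D, E & F, F & G, H & I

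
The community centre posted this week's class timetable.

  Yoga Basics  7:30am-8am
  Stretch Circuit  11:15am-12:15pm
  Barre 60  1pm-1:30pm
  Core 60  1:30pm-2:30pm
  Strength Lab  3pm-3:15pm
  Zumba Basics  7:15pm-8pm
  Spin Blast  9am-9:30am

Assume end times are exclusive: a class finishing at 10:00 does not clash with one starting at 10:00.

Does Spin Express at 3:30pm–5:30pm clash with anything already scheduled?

No — it doesn't clash with anything

Yoga Basics: ends 8am at or before Spin Express starts 3:30pm → clear.
Spin Blast: ends 9:30am at or before Spin Express starts 3:30pm → clear.
Stretch Circuit: ends 12:15pm at or before Spin Express starts 3:30pm → clear.
Barre 60: ends 1:30pm at or before Spin Express starts 3:30pm → clear.
Core 60: ends 2:30pm at or before Spin Express starts 3:30pm → clear.
Strength Lab: ends 3:15pm at or before Spin Express starts 3:30pm → clear.
Zumba Basics: starts 7:15pm at or after Spin Express ends 5:30pm → clear.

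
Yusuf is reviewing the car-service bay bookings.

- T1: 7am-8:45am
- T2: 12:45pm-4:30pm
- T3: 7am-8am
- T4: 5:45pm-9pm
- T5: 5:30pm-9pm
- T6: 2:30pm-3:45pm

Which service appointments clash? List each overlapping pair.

T1 & T3, T2 & T6, T4 & T5

Sorted by start: T1, T3, T2, T6, T5, T4.
T3 starts before T1 ends → T1 and T3 overlap.
T2 starts after T1 ends, so nothing later overlaps T1 either.
T2 starts after T3 ends, so nothing later overlaps T3 either.
T6 starts before T2 ends → T2 and T6 overlap.
T5 starts after T2 ends, so nothing later overlaps T2 either.
T5 starts after T6 ends, so nothing later overlaps T6 either.
T4 starts before T5 ends → T5 and T4 overlap.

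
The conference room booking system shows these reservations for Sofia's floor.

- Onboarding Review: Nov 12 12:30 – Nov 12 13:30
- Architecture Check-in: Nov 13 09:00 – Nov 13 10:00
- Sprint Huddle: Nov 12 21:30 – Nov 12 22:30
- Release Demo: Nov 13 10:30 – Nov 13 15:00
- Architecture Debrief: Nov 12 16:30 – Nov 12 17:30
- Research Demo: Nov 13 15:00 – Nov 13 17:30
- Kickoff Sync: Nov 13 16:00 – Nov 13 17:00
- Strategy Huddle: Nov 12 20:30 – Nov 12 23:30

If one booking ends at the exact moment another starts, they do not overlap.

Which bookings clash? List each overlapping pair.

Kickoff Sync & Research Demo, Sprint Huddle & Strategy Huddle

Sorted by start: Onboarding Review, Architecture Debrief, Strategy Huddle, Sprint Huddle, Architecture Check-in, Release Demo, Research Demo, Kickoff Sync.
Architecture Debrief starts after Onboarding Review ends; Onboarding Review is clear from here.
Strategy Huddle starts after Architecture Debrief ends; Architecture Debrief is clear from here.
Sprint Huddle starts before Strategy Huddle ends → Strategy Huddle and Sprint Huddle overlap.
Architecture Check-in starts after Strategy Huddle ends; Strategy Huddle is clear from here.
Architecture Check-in starts after Sprint Huddle ends; Sprint Huddle is clear from here.
Release Demo starts after Architecture Check-in ends; Architecture Check-in is clear from here.
Research Demo starts exactly when Release Demo ends (back-to-back, no overlap); Release Demo is clear from here.
Kickoff Sync starts before Research Demo ends → Research Demo and Kickoff Sync overlap.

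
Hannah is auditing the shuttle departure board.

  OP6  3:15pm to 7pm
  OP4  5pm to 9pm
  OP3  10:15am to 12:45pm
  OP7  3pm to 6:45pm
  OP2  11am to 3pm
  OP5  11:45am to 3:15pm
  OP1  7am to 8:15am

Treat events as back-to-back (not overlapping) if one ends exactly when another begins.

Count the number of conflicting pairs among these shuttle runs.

Sorted by start: OP1, OP3, OP2, OP5, OP7, OP6, OP4.
OP3 starts after OP1 ends, so OP1 has no further overlaps.
OP2 starts before OP3 ends → OP3 and OP2 overlap.
OP5 starts before OP3 ends → OP3 and OP5 overlap.
OP7 starts after OP3 ends, so OP3 has no further overlaps.
OP5 starts before OP2 ends → OP2 and OP5 overlap.
OP7 starts exactly when OP2 ends (back-to-back, no overlap), so OP2 has no further overlaps.
OP7 starts before OP5 ends → OP5 and OP7 overlap.
OP6 starts exactly when OP5 ends (back-to-back, no overlap), so OP5 has no further overlaps.
OP6 starts before OP7 ends → OP7 and OP6 overlap.
OP4 starts before OP7 ends → OP7 and OP4 overlap.
OP4 starts before OP6 ends → OP6 and OP4 overlap.
Overlapping pairs: OP2 & OP3, OP2 & OP5, OP3 & OP5, OP4 & OP6, OP4 & OP7, OP5 & OP7, OP6 & OP7 — 7 in total.

7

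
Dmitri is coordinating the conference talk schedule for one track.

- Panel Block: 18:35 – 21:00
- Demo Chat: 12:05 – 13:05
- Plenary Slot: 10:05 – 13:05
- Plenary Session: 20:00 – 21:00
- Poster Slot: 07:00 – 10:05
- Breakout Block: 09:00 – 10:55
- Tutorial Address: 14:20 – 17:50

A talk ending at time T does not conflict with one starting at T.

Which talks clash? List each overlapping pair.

Sorted by start: Poster Slot, Breakout Block, Plenary Slot, Demo Chat, Tutorial Address, Panel Block, Plenary Session.
Breakout Block starts before Poster Slot ends → Poster Slot and Breakout Block overlap.
Plenary Slot starts exactly when Poster Slot ends (back-to-back, no overlap), so nothing later overlaps Poster Slot either.
Plenary Slot starts before Breakout Block ends → Breakout Block and Plenary Slot overlap.
Demo Chat starts after Breakout Block ends, so nothing later overlaps Breakout Block either.
Demo Chat starts before Plenary Slot ends → Plenary Slot and Demo Chat overlap.
Tutorial Address starts after Plenary Slot ends, so nothing later overlaps Plenary Slot either.
Tutorial Address starts after Demo Chat ends, so nothing later overlaps Demo Chat either.
Panel Block starts after Tutorial Address ends, so nothing later overlaps Tutorial Address either.
Plenary Session starts before Panel Block ends → Panel Block and Plenary Session overlap.

Breakout Block & Plenary Slot, Breakout Block & Poster Slot, Demo Chat & Plenary Slot, Panel Block & Plenary Session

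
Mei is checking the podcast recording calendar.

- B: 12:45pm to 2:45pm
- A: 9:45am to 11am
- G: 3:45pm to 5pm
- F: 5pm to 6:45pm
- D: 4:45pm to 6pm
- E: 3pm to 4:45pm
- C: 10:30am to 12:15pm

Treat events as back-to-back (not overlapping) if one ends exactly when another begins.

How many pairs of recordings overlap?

4

Sorted by start: A, C, B, E, G, D, F.
C starts before A ends → A and C overlap.
B starts after A ends; A is clear from here.
B starts after C ends; C is clear from here.
E starts after B ends; B is clear from here.
G starts before E ends → E and G overlap.
D starts exactly when E ends (back-to-back, no overlap); E is clear from here.
D starts before G ends → G and D overlap.
F starts exactly when G ends (back-to-back, no overlap).
F starts before D ends → D and F overlap.
Overlapping pairs: A & C, D & F, D & G, E & G — 4 in total.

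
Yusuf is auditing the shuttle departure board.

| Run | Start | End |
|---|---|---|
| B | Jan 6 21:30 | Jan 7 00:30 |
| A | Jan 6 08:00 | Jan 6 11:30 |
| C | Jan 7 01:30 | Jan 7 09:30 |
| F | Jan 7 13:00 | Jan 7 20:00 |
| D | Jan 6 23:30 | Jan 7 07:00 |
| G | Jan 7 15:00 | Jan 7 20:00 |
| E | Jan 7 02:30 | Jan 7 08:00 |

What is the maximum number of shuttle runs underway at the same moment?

Sweep the timeline, counting +1 at each start and −1 at each end (ends before starts at a tie):
Jan 6 08:00 start A → 1
Jan 6 11:30 end A → 0
Jan 6 21:30 start B → 1
Jan 6 23:30 start D → 2
Jan 7 00:30 end B → 1
Jan 7 01:30 start C → 2
Jan 7 02:30 start E → 3
Jan 7 07:00 end D → 2
Jan 7 08:00 end E → 1
Jan 7 09:30 end C → 0
Jan 7 13:00 start F → 1
Jan 7 15:00 start G → 2
Jan 7 20:00 end F → 1
Jan 7 20:00 end G → 0
Peak is 3, at Jan 7 02:30 (C, D, E).

3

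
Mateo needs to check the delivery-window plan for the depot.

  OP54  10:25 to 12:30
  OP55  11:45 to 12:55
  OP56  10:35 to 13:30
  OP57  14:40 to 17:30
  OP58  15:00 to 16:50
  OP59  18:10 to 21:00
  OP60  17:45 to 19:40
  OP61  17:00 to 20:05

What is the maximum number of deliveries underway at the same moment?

Walk through starts and ends in time order (an end at T is processed before a start at T):
10:25 start OP54 → 1
10:35 start OP56 → 2
11:45 start OP55 → 3
12:30 end OP54 → 2
12:55 end OP55 → 1
13:30 end OP56 → 0
14:40 start OP57 → 1
15:00 start OP58 → 2
16:50 end OP58 → 1
17:00 start OP61 → 2
17:30 end OP57 → 1
17:45 start OP60 → 2
18:10 start OP59 → 3
19:40 end OP60 → 2
20:05 end OP61 → 1
21:00 end OP59 → 0
Peak is 3, at 11:45 (OP54, OP55, OP56).

3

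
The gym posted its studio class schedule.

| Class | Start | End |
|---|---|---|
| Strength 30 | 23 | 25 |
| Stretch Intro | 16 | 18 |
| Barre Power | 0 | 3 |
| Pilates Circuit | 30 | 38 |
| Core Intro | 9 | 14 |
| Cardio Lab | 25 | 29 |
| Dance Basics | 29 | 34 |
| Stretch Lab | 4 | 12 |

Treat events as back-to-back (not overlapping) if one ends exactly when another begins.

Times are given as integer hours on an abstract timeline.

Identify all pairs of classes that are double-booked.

Sorted by start: Barre Power, Stretch Lab, Core Intro, Stretch Intro, Strength 30, Cardio Lab, Dance Basics, Pilates Circuit.
Stretch Lab starts after Barre Power ends; Barre Power is clear from here.
Core Intro starts before Stretch Lab ends → Stretch Lab and Core Intro overlap.
Stretch Intro starts after Stretch Lab ends; Stretch Lab is clear from here.
Stretch Intro starts after Core Intro ends; Core Intro is clear from here.
Strength 30 starts after Stretch Intro ends; Stretch Intro is clear from here.
Cardio Lab starts exactly when Strength 30 ends (back-to-back, no overlap); Strength 30 is clear from here.
Dance Basics starts exactly when Cardio Lab ends (back-to-back, no overlap); Cardio Lab is clear from here.
Pilates Circuit starts before Dance Basics ends → Dance Basics and Pilates Circuit overlap.

Core Intro & Stretch Lab, Dance Basics & Pilates Circuit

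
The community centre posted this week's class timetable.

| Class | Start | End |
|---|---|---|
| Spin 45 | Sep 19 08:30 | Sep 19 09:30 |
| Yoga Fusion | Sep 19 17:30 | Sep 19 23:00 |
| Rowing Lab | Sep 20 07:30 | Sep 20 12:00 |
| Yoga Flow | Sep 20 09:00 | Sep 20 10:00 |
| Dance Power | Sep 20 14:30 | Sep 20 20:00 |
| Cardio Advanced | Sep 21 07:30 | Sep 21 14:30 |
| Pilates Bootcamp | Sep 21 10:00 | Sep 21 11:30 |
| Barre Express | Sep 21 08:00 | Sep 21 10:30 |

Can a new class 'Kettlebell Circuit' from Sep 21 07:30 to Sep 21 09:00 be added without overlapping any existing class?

Spin 45: ends Sep 19 09:30 at or before Kettlebell Circuit starts Sep 21 07:30 → clear.
Yoga Fusion: ends Sep 19 23:00 at or before Kettlebell Circuit starts Sep 21 07:30 → clear.
Rowing Lab: ends Sep 20 12:00 at or before Kettlebell Circuit starts Sep 21 07:30 → clear.
Yoga Flow: ends Sep 20 10:00 at or before Kettlebell Circuit starts Sep 21 07:30 → clear.
Dance Power: ends Sep 20 20:00 at or before Kettlebell Circuit starts Sep 21 07:30 → clear.
Cardio Advanced: starts Sep 21 07:30 before Kettlebell Circuit ends Sep 21 09:00, and ends Sep 21 14:30 after Kettlebell Circuit starts Sep 21 07:30 → overlap.
Barre Express: starts Sep 21 08:00 before Kettlebell Circuit ends Sep 21 09:00, and ends Sep 21 10:30 after Kettlebell Circuit starts Sep 21 07:30 → overlap.
Pilates Bootcamp: starts Sep 21 10:00 at or after Kettlebell Circuit ends Sep 21 09:00 → clear.
Kettlebell Circuit overlaps Cardio Advanced, Barre Express.

No — it overlaps Barre Express, Cardio Advanced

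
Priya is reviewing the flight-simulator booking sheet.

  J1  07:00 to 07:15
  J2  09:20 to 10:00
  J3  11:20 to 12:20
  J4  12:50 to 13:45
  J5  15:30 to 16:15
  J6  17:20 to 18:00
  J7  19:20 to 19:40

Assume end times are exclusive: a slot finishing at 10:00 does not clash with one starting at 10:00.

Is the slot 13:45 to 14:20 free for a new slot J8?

J1: ends 07:15 at or before J8 starts 13:45 → clear.
J2: ends 10:00 at or before J8 starts 13:45 → clear.
J3: ends 12:20 at or before J8 starts 13:45 → clear.
J4: ends 13:45 at or before J8 starts 13:45 → clear.
J5: starts 15:30 at or after J8 ends 14:20 → clear.
J6: starts 17:20 at or after J8 ends 14:20 → clear.
J7: starts 19:20 at or after J8 ends 14:20 → clear.

Yes — the slot is free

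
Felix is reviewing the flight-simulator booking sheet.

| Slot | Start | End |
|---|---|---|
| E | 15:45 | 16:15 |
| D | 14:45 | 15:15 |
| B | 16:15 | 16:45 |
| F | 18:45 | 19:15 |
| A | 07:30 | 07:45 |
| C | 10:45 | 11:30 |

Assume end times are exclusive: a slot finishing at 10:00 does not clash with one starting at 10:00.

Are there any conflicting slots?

Two intervals overlap when each starts before the other ends.
Sorted by start: A, C, D, E, B, F.
C starts after A ends — done with A.
D starts after C ends — done with C.
E starts after D ends — done with D.
B starts exactly when E ends (back-to-back, no overlap) — done with E.
F starts after B ends.
Every pair is clear; the schedule has no overlaps.

No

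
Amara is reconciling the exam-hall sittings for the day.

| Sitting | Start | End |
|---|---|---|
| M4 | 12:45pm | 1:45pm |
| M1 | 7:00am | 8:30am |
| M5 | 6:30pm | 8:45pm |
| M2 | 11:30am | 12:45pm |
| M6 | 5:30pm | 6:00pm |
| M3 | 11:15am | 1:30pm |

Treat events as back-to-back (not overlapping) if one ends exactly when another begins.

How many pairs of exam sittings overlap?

2

Check each pair: they overlap iff neither finishes before the other starts.
Sorted by start: M1, M3, M2, M4, M6, M5.
M3 starts after M1 ends, so nothing later overlaps M1 either.
M2 starts before M3 ends → M3 and M2 overlap.
M4 starts before M3 ends → M3 and M4 overlap.
M6 starts after M3 ends, so nothing later overlaps M3 either.
M4 starts exactly when M2 ends (back-to-back, no overlap), so nothing later overlaps M2 either.
M6 starts after M4 ends, so nothing later overlaps M4 either.
M5 starts after M6 ends.
Overlapping pairs: M2 & M3, M3 & M4 — 2 in total.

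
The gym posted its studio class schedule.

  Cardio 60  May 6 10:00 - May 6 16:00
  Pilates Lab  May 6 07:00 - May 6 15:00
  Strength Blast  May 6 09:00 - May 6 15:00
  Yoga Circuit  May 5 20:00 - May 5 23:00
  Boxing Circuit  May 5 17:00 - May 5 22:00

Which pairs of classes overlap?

Check each pair: they overlap iff neither finishes before the other starts.
Sorted by start: Boxing Circuit, Yoga Circuit, Pilates Lab, Strength Blast, Cardio 60.
Yoga Circuit starts before Boxing Circuit ends → Boxing Circuit and Yoga Circuit overlap.
Pilates Lab starts after Boxing Circuit ends — done with Boxing Circuit.
Pilates Lab starts after Yoga Circuit ends — done with Yoga Circuit.
Strength Blast starts before Pilates Lab ends → Pilates Lab and Strength Blast overlap.
Cardio 60 starts before Pilates Lab ends → Pilates Lab and Cardio 60 overlap.
Cardio 60 starts before Strength Blast ends → Strength Blast and Cardio 60 overlap.

Boxing Circuit & Yoga Circuit, Cardio 60 & Pilates Lab, Cardio 60 & Strength Blast, Pilates Lab & Strength Blast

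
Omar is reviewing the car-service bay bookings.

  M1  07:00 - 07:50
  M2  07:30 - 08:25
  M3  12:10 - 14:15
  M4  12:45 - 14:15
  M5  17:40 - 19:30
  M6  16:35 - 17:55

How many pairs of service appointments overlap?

3

Sorted by start: M1, M2, M3, M4, M6, M5.
M2 starts before M1 ends → M1 and M2 overlap.
M3 starts after M1 ends, so nothing later overlaps M1 either.
M3 starts after M2 ends, so nothing later overlaps M2 either.
M4 starts before M3 ends → M3 and M4 overlap.
M6 starts after M3 ends, so nothing later overlaps M3 either.
M6 starts after M4 ends, so nothing later overlaps M4 either.
M5 starts before M6 ends → M6 and M5 overlap.
Overlapping pairs: M1 & M2, M3 & M4, M5 & M6 — 3 in total.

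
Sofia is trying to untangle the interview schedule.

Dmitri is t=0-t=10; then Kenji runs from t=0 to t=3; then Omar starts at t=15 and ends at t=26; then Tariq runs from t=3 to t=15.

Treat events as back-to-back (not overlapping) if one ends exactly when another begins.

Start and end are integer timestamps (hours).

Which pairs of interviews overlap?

Sorted by start: Dmitri, Kenji, Tariq, Omar.
Kenji starts before Dmitri ends → Dmitri and Kenji overlap.
Tariq starts before Dmitri ends → Dmitri and Tariq overlap.
Omar starts after Dmitri ends.
Tariq starts exactly when Kenji ends (back-to-back, no overlap); Kenji is clear from here.
Omar starts exactly when Tariq ends (back-to-back, no overlap).

Dmitri & Kenji, Dmitri & Tariq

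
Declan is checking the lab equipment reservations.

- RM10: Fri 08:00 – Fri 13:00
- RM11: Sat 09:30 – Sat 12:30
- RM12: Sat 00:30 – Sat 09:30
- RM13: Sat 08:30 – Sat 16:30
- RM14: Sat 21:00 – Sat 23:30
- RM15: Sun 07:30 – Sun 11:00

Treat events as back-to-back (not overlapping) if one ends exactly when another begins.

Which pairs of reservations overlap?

Two intervals overlap when each starts before the other ends.
Sorted by start: RM10, RM12, RM13, RM11, RM14, RM15.
RM12 starts after RM10 ends; RM10 is clear from here.
RM13 starts before RM12 ends → RM12 and RM13 overlap.
RM11 starts exactly when RM12 ends (back-to-back, no overlap); RM12 is clear from here.
RM11 starts before RM13 ends → RM13 and RM11 overlap.
RM14 starts after RM13 ends; RM13 is clear from here.
RM14 starts after RM11 ends; RM11 is clear from here.
RM15 starts after RM14 ends.

RM11 & RM13, RM12 & RM13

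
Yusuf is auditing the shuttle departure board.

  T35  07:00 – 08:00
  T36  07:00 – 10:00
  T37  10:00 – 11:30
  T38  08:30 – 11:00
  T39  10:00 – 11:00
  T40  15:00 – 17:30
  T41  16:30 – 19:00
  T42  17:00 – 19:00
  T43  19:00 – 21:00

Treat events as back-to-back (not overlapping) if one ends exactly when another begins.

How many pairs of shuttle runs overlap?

Sorted by start: T35, T36, T38, T37, T39, T40, T41, T42, T43.
T36 starts before T35 ends → T35 and T36 overlap.
T38 starts after T35 ends — done with T35.
T38 starts before T36 ends → T36 and T38 overlap.
T37 starts exactly when T36 ends (back-to-back, no overlap) — done with T36.
T37 starts before T38 ends → T38 and T37 overlap.
T39 starts before T38 ends → T38 and T39 overlap.
T40 starts after T38 ends — done with T38.
T39 starts before T37 ends → T37 and T39 overlap.
T40 starts after T37 ends — done with T37.
T40 starts after T39 ends — done with T39.
T41 starts before T40 ends → T40 and T41 overlap.
T42 starts before T40 ends → T40 and T42 overlap.
T43 starts after T40 ends.
T42 starts before T41 ends → T41 and T42 overlap.
T43 starts exactly when T41 ends (back-to-back, no overlap).
T43 starts exactly when T42 ends (back-to-back, no overlap).
Overlapping pairs: T35 & T36, T36 & T38, T37 & T38, T37 & T39, T38 & T39, T40 & T41, T40 & T42, T41 & T42 — 8 in total.

8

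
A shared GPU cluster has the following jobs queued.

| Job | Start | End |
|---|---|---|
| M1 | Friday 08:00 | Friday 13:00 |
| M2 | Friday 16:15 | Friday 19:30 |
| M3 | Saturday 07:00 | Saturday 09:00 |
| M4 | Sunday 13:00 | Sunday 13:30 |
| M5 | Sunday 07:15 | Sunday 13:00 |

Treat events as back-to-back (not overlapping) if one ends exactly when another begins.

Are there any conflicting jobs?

Two intervals overlap when each starts before the other ends.
Sorted by start: M1, M2, M3, M5, M4.
M2 starts after M1 ends — done with M1.
M3 starts after M2 ends — done with M2.
M5 starts after M3 ends — done with M3.
M4 starts exactly when M5 ends (back-to-back, no overlap).
Every pair is clear; the schedule has no overlaps.

No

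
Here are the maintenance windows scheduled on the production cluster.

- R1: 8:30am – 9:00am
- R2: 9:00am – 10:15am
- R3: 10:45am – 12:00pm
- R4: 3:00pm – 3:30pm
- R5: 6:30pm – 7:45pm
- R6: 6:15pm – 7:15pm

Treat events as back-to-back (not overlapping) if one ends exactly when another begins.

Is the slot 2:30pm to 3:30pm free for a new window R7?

No — it overlaps R4

R1: ends 9:00am at or before R7 starts 2:30pm → clear.
R2: ends 10:15am at or before R7 starts 2:30pm → clear.
R3: ends 12:00pm at or before R7 starts 2:30pm → clear.
R4: starts 3:00pm before R7 ends 3:30pm, and ends 3:30pm after R7 starts 2:30pm → overlap.
R6: starts 6:15pm at or after R7 ends 3:30pm → clear.
R5: starts 6:30pm at or after R7 ends 3:30pm → clear.
R7 overlaps R4.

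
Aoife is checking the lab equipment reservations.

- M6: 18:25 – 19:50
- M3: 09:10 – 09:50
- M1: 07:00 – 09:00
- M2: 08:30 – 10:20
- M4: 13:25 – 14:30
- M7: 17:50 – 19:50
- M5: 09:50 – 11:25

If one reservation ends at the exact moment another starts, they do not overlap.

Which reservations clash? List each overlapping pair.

Sorted by start: M1, M2, M3, M5, M4, M7, M6.
M2 starts before M1 ends → M1 and M2 overlap.
M3 starts after M1 ends, so nothing later overlaps M1 either.
M3 starts before M2 ends → M2 and M3 overlap.
M5 starts before M2 ends → M2 and M5 overlap.
M4 starts after M2 ends, so nothing later overlaps M2 either.
M5 starts exactly when M3 ends (back-to-back, no overlap), so nothing later overlaps M3 either.
M4 starts after M5 ends, so nothing later overlaps M5 either.
M7 starts after M4 ends, so nothing later overlaps M4 either.
M6 starts before M7 ends → M7 and M6 overlap.

M1 & M2, M2 & M3, M2 & M5, M6 & M7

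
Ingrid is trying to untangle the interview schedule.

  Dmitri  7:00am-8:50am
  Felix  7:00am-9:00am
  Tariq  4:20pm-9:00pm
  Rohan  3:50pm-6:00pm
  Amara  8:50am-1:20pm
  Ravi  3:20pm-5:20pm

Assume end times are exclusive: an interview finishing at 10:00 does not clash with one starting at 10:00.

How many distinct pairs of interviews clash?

Two intervals overlap when each starts before the other ends.
Sorted by start: Dmitri, Felix, Amara, Ravi, Rohan, Tariq.
Felix starts before Dmitri ends → Dmitri and Felix overlap.
Amara starts exactly when Dmitri ends (back-to-back, no overlap); Dmitri is clear from here.
Amara starts before Felix ends → Felix and Amara overlap.
Ravi starts after Felix ends; Felix is clear from here.
Ravi starts after Amara ends; Amara is clear from here.
Rohan starts before Ravi ends → Ravi and Rohan overlap.
Tariq starts before Ravi ends → Ravi and Tariq overlap.
Tariq starts before Rohan ends → Rohan and Tariq overlap.
Overlapping pairs: Amara & Felix, Dmitri & Felix, Ravi & Rohan, Ravi & Tariq, Rohan & Tariq — 5 in total.

5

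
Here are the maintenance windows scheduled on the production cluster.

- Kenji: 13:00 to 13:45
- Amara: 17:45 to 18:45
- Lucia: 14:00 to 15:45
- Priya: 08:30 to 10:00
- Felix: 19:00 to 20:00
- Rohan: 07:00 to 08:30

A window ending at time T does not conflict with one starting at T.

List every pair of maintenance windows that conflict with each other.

Sorted by start: Rohan, Priya, Kenji, Lucia, Amara, Felix.
Priya starts exactly when Rohan ends (back-to-back, no overlap), so Rohan has no further overlaps.
Kenji starts after Priya ends, so Priya has no further overlaps.
Lucia starts after Kenji ends, so Kenji has no further overlaps.
Amara starts after Lucia ends, so Lucia has no further overlaps.
Felix starts after Amara ends.

no conflicts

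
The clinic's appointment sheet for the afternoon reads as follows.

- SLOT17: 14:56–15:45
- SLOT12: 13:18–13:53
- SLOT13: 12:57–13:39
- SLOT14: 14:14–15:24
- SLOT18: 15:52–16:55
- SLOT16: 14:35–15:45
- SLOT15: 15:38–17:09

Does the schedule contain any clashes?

Two intervals overlap when each starts before the other ends.
Sorted by start: SLOT13, SLOT12, SLOT14, SLOT16, SLOT17, SLOT15, SLOT18.
SLOT12 starts before SLOT13 ends → SLOT13 and SLOT12 overlap.
That's a conflict, so the schedule is not conflict-free.

Yes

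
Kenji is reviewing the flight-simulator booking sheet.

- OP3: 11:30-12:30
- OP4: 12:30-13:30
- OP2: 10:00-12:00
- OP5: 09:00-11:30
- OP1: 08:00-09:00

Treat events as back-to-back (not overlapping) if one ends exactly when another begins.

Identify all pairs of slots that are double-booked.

OP2 & OP3, OP2 & OP5

Sorted by start: OP1, OP5, OP2, OP3, OP4.
OP5 starts exactly when OP1 ends (back-to-back, no overlap), so nothing later overlaps OP1 either.
OP2 starts before OP5 ends → OP5 and OP2 overlap.
OP3 starts exactly when OP5 ends (back-to-back, no overlap), so nothing later overlaps OP5 either.
OP3 starts before OP2 ends → OP2 and OP3 overlap.
OP4 starts after OP2 ends.
OP4 starts exactly when OP3 ends (back-to-back, no overlap).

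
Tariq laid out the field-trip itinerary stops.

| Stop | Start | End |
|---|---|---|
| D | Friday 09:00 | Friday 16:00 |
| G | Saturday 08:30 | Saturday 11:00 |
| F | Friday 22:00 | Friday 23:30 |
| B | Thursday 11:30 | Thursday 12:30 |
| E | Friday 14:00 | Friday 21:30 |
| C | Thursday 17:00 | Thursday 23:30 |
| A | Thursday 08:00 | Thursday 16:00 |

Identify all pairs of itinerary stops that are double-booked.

Check each pair: they overlap iff neither finishes before the other starts.
Sorted by start: A, B, C, D, E, F, G.
B starts before A ends → A and B overlap.
C starts after A ends; A is clear from here.
C starts after B ends; B is clear from here.
D starts after C ends; C is clear from here.
E starts before D ends → D and E overlap.
F starts after D ends; D is clear from here.
F starts after E ends; E is clear from here.
G starts after F ends.

A & B, D & E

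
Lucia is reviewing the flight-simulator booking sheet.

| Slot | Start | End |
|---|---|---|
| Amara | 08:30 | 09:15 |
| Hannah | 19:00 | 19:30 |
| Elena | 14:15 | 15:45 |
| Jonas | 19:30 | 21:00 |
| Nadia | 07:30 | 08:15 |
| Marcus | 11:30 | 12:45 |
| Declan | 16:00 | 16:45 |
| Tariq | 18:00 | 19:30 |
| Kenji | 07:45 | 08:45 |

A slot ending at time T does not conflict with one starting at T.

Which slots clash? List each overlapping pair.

Amara & Kenji, Hannah & Tariq, Kenji & Nadia

Check each pair: they overlap iff neither finishes before the other starts.
Sorted by start: Nadia, Kenji, Amara, Marcus, Elena, Declan, Tariq, Hannah, Jonas.
Kenji starts before Nadia ends → Nadia and Kenji overlap.
Amara starts after Nadia ends — done with Nadia.
Amara starts before Kenji ends → Kenji and Amara overlap.
Marcus starts after Kenji ends — done with Kenji.
Marcus starts after Amara ends — done with Amara.
Elena starts after Marcus ends — done with Marcus.
Declan starts after Elena ends — done with Elena.
Tariq starts after Declan ends — done with Declan.
Hannah starts before Tariq ends → Tariq and Hannah overlap.
Jonas starts exactly when Tariq ends (back-to-back, no overlap).
Jonas starts exactly when Hannah ends (back-to-back, no overlap).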